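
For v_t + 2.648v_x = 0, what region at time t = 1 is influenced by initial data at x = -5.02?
At x = -2.372. The characteristic carries data from (-5.02, 0) to (-2.372, 1).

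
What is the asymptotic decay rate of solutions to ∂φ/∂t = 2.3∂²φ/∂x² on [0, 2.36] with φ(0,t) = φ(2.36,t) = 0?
Eigenvalues: λₙ = 2.3n²π²/2.36².
First three modes:
  n=1: λ₁ = 2.3π²/2.36² ≈ 4.076
  n=2: λ₂ = 9.2π²/2.36² ≈ 16.303 (4× faster decay)
  n=3: λ₃ = 20.7π²/2.36² ≈ 36.681 (9× faster decay)
As t → ∞, higher modes decay exponentially faster. The n=1 mode dominates: φ ~ c₁ sin(πx/2.36) e^{-λ₁t}.
Decay rate: λ₁ = 2.3π²/2.36² ≈ 4.076.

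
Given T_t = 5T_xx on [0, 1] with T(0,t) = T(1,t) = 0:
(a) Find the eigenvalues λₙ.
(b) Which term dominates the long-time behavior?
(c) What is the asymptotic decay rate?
Eigenvalues: λₙ = 5n²π².
First three modes:
  n=1: λ₁ = 5π² ≈ 49.348
  n=2: λ₂ = 20π² ≈ 197.392 (4× faster decay)
  n=3: λ₃ = 45π² ≈ 444.132 (9× faster decay)
As t → ∞, higher modes decay exponentially faster. The n=1 mode dominates: T ~ c₁ sin(πx) e^{-λ₁t}.
Decay rate: λ₁ = 5π² ≈ 49.348.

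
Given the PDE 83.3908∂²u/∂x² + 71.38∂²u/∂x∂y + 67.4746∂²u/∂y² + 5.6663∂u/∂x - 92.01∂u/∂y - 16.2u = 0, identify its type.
The second-order coefficients are A = 83.3908, B = 71.38, C = 67.4746. Since B² - 4AC = -17411.93909472 < 0, this is an elliptic PDE.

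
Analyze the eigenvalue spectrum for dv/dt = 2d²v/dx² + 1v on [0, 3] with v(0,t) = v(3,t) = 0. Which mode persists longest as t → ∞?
Eigenvalues: λₙ = 2n²π²/3² - 1.
First three modes:
  n=1: λ₁ = 2π²/3² - 1 ≈ 1.193
  n=2: λ₂ = 8π²/3² - 1 ≈ 7.773
  n=3: λ₃ = 18π²/3² - 1 ≈ 18.739
Since 2π²/3² ≈ 2.193 > 1, all λₙ > 0.
The n=1 mode decays slowest → dominates as t → ∞.
Asymptotic: v ~ c₁ sin(πx/3) e^{-λ₁t} with decay rate λ₁ ≈ 1.193.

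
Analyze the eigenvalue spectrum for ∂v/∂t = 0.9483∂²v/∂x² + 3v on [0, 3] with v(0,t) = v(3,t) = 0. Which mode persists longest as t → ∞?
Eigenvalues: λₙ = 0.9483n²π²/3² - 3.
First three modes:
  n=1: λ₁ = 0.9483π²/3² - 3 ≈ -1.96
  n=2: λ₂ = 3.7932π²/3² - 3 ≈ 1.16
  n=3: λ₃ = 8.5347π²/3² - 3 ≈ 6.359
Since 0.9483π²/3² ≈ 1.04 < 3, λ₁ < 0.
The n=1 mode grows fastest (−λₙ is largest for n=1) → dominates.
Asymptotic: v ~ c₁ sin(πx/3) e^{1.96t} (exponential growth at rate −λ₁ ≈ 1.96).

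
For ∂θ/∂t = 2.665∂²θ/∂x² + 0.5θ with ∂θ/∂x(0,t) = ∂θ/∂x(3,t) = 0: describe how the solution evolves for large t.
θ grows unboundedly. With Neumann BCs the constant mode has diffusion eigenvalue 0, so any r > 0 makes it grow like e^(0.5t); solution grows exponentially.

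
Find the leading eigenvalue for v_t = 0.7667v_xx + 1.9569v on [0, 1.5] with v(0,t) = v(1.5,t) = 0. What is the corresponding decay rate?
Eigenvalues: λₙ = 0.7667n²π²/1.5² - 1.9569.
First three modes:
  n=1: λ₁ = 0.7667π²/1.5² - 1.9569 ≈ 1.406
  n=2: λ₂ = 3.0668π²/1.5² - 1.9569 ≈ 11.496
  n=3: λ₃ = 6.9003π²/1.5² - 1.9569 ≈ 28.311
Since 0.7667π²/1.5² ≈ 3.363 > 1.9569, all λₙ > 0.
The n=1 mode decays slowest → dominates as t → ∞.
Asymptotic: v ~ c₁ sin(πx/1.5) e^{-λ₁t} with decay rate λ₁ ≈ 1.406.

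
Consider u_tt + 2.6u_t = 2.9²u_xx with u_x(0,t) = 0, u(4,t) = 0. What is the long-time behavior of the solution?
As t → ∞, u → 0. Damping (γ=2.6) dissipates energy; oscillations decay exponentially.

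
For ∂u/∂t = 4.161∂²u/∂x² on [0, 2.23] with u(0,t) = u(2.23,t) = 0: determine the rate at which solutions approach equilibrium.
Eigenvalues: λₙ = 4.161n²π²/2.23².
First three modes:
  n=1: λ₁ = 4.161π²/2.23² ≈ 8.258
  n=2: λ₂ = 16.644π²/2.23² ≈ 33.033 (4× faster decay)
  n=3: λ₃ = 37.449π²/2.23² ≈ 74.324 (9× faster decay)
As t → ∞, higher modes decay exponentially faster. The n=1 mode dominates: u ~ c₁ sin(πx/2.23) e^{-λ₁t}.
Decay rate: λ₁ = 4.161π²/2.23² ≈ 8.258.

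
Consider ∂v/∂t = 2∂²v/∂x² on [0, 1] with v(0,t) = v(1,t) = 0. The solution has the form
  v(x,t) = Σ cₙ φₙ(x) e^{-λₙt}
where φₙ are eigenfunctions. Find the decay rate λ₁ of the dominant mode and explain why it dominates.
Eigenvalues: λₙ = 2n²π².
First three modes:
  n=1: λ₁ = 2π² ≈ 19.739
  n=2: λ₂ = 8π² ≈ 78.957 (4× faster decay)
  n=3: λ₃ = 18π² ≈ 177.653 (9× faster decay)
As t → ∞, higher modes decay exponentially faster. The n=1 mode dominates: v ~ c₁ sin(πx) e^{-λ₁t}.
Decay rate: λ₁ = 2π² ≈ 19.739.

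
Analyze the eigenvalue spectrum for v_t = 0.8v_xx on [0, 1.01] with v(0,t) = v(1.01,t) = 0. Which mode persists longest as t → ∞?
Eigenvalues: λₙ = 0.8n²π²/1.01².
First three modes:
  n=1: λ₁ = 0.8π²/1.01² ≈ 7.74
  n=2: λ₂ = 3.2π²/1.01² ≈ 30.96 (4× faster decay)
  n=3: λ₃ = 7.2π²/1.01² ≈ 69.661 (9× faster decay)
As t → ∞, higher modes decay exponentially faster. The n=1 mode dominates: v ~ c₁ sin(πx/1.01) e^{-λ₁t}.
Decay rate: λ₁ = 0.8π²/1.01² ≈ 7.74.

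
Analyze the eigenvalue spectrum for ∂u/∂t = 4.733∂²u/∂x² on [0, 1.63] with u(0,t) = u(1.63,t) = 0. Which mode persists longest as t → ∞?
Eigenvalues: λₙ = 4.733n²π²/1.63².
First three modes:
  n=1: λ₁ = 4.733π²/1.63² ≈ 17.582
  n=2: λ₂ = 18.932π²/1.63² ≈ 70.327 (4× faster decay)
  n=3: λ₃ = 42.597π²/1.63² ≈ 158.235 (9× faster decay)
As t → ∞, higher modes decay exponentially faster. The n=1 mode dominates: u ~ c₁ sin(πx/1.63) e^{-λ₁t}.
Decay rate: λ₁ = 4.733π²/1.63² ≈ 17.582.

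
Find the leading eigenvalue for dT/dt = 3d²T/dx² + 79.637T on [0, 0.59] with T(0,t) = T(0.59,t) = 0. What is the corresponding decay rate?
Eigenvalues: λₙ = 3n²π²/0.59² - 79.637.
First three modes:
  n=1: λ₁ = 3π²/0.59² - 79.637 ≈ 5.421
  n=2: λ₂ = 12π²/0.59² - 79.637 ≈ 260.596
  n=3: λ₃ = 27π²/0.59² - 79.637 ≈ 685.888
Since 3π²/0.59² ≈ 85.058 > 79.637, all λₙ > 0.
The n=1 mode decays slowest → dominates as t → ∞.
Asymptotic: T ~ c₁ sin(πx/0.59) e^{-λ₁t} with decay rate λ₁ ≈ 5.421.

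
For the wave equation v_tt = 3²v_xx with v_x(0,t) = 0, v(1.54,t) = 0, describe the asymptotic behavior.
v oscillates (no decay). Energy is conserved; the solution oscillates indefinitely as standing waves.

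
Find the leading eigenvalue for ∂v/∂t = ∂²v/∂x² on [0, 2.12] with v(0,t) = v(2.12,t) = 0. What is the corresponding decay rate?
Eigenvalues: λₙ = n²π²/2.12².
First three modes:
  n=1: λ₁ = π²/2.12² ≈ 2.196
  n=2: λ₂ = 4π²/2.12² ≈ 8.784 (4× faster decay)
  n=3: λ₃ = 9π²/2.12² ≈ 19.764 (9× faster decay)
As t → ∞, higher modes decay exponentially faster. The n=1 mode dominates: v ~ c₁ sin(πx/2.12) e^{-λ₁t}.
Decay rate: λ₁ = π²/2.12² ≈ 2.196.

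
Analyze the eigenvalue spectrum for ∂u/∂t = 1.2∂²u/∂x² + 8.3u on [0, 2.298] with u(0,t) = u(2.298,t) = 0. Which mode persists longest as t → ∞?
Eigenvalues: λₙ = 1.2n²π²/2.298² - 8.3.
First three modes:
  n=1: λ₁ = 1.2π²/2.298² - 8.3 ≈ -6.057
  n=2: λ₂ = 4.8π²/2.298² - 8.3 ≈ 0.671
  n=3: λ₃ = 10.8π²/2.298² - 8.3 ≈ 11.885
Since 1.2π²/2.298² ≈ 2.243 < 8.3, λ₁ < 0.
The n=1 mode grows fastest (−λₙ is largest for n=1) → dominates.
Asymptotic: u ~ c₁ sin(πx/2.298) e^{6.057t} (exponential growth at rate −λ₁ ≈ 6.057).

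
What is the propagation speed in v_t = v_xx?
Infinite. The heat equation is parabolic, not hyperbolic, so disturbances propagate instantly.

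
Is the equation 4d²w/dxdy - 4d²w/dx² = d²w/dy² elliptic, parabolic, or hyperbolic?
Rewriting in standard form: -4d²w/dx² + 4d²w/dxdy - d²w/dy² = 0. Computing B² - 4AC with A = -4, B = 4, C = -1: discriminant = 0 (zero). Answer: parabolic.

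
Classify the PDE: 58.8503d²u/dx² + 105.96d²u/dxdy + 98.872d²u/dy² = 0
A = 58.8503, B = 105.96, C = 98.872. Discriminant B² - 4AC = -12047.0658464. Since -12047.0658464 < 0, elliptic.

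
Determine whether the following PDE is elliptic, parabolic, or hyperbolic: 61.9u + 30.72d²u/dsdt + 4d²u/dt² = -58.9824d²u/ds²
Rewriting in standard form: 58.9824d²u/ds² + 30.72d²u/dsdt + 4d²u/dt² + 61.9u = 0. Coefficients: A = 58.9824, B = 30.72, C = 4. B² - 4AC = 0, which is zero, so the equation is parabolic.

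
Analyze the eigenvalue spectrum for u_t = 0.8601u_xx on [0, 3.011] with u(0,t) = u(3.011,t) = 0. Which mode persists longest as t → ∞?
Eigenvalues: λₙ = 0.8601n²π²/3.011².
First three modes:
  n=1: λ₁ = 0.8601π²/3.011² ≈ 0.936
  n=2: λ₂ = 3.4404π²/3.011² ≈ 3.745 (4× faster decay)
  n=3: λ₃ = 7.7409π²/3.011² ≈ 8.427 (9× faster decay)
As t → ∞, higher modes decay exponentially faster. The n=1 mode dominates: u ~ c₁ sin(πx/3.011) e^{-λ₁t}.
Decay rate: λ₁ = 0.8601π²/3.011² ≈ 0.936.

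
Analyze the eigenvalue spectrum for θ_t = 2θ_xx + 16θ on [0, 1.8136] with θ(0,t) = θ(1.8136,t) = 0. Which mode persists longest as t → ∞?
Eigenvalues: λₙ = 2n²π²/1.8136² - 16.
First three modes:
  n=1: λ₁ = 2π²/1.8136² - 16 ≈ -9.999
  n=2: λ₂ = 8π²/1.8136² - 16 ≈ 8.005
  n=3: λ₃ = 18π²/1.8136² - 16 ≈ 38.012
Since 2π²/1.8136² ≈ 6.001 < 16, λ₁ < 0.
The n=1 mode grows fastest (−λₙ is largest for n=1) → dominates.
Asymptotic: θ ~ c₁ sin(πx/1.8136) e^{9.999t} (exponential growth at rate −λ₁ ≈ 9.999).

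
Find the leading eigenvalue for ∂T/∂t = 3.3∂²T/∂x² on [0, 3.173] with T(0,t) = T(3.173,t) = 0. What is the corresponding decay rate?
Eigenvalues: λₙ = 3.3n²π²/3.173².
First three modes:
  n=1: λ₁ = 3.3π²/3.173² ≈ 3.235
  n=2: λ₂ = 13.2π²/3.173² ≈ 12.94 (4× faster decay)
  n=3: λ₃ = 29.7π²/3.173² ≈ 29.115 (9× faster decay)
As t → ∞, higher modes decay exponentially faster. The n=1 mode dominates: T ~ c₁ sin(πx/3.173) e^{-λ₁t}.
Decay rate: λ₁ = 3.3π²/3.173² ≈ 3.235.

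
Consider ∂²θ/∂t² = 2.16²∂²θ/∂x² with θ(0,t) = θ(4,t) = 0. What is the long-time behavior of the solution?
As t → ∞, θ oscillates (no decay). Energy is conserved; the solution oscillates indefinitely as standing waves.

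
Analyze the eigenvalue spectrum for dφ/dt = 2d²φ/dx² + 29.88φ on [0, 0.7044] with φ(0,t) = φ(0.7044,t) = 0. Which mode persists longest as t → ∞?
Eigenvalues: λₙ = 2n²π²/0.7044² - 29.88.
First three modes:
  n=1: λ₁ = 2π²/0.7044² - 29.88 ≈ 9.902
  n=2: λ₂ = 8π²/0.7044² - 29.88 ≈ 129.25
  n=3: λ₃ = 18π²/0.7044² - 29.88 ≈ 328.162
Since 2π²/0.7044² ≈ 39.782 > 29.88, all λₙ > 0.
The n=1 mode decays slowest → dominates as t → ∞.
Asymptotic: φ ~ c₁ sin(πx/0.7044) e^{-λ₁t} with decay rate λ₁ ≈ 9.902.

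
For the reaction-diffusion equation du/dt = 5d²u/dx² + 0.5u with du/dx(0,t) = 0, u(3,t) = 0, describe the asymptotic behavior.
u → 0. Diffusion dominates reaction (r=0.5 < κπ²/(4L²)≈1.37); solution decays.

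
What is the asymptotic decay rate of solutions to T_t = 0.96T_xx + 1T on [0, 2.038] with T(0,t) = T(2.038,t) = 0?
Eigenvalues: λₙ = 0.96n²π²/2.038² - 1.
First three modes:
  n=1: λ₁ = 0.96π²/2.038² - 1 ≈ 1.281
  n=2: λ₂ = 3.84π²/2.038² - 1 ≈ 8.125
  n=3: λ₃ = 8.64π²/2.038² - 1 ≈ 19.531
Since 0.96π²/2.038² ≈ 2.281 > 1, all λₙ > 0.
The n=1 mode decays slowest → dominates as t → ∞.
Asymptotic: T ~ c₁ sin(πx/2.038) e^{-λ₁t} with decay rate λ₁ ≈ 1.281.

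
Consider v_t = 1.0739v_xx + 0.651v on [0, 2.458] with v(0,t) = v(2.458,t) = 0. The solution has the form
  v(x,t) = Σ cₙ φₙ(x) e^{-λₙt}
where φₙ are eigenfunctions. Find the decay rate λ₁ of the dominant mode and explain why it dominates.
Eigenvalues: λₙ = 1.0739n²π²/2.458² - 0.651.
First three modes:
  n=1: λ₁ = 1.0739π²/2.458² - 0.651 ≈ 1.103
  n=2: λ₂ = 4.2956π²/2.458² - 0.651 ≈ 6.366
  n=3: λ₃ = 9.6651π²/2.458² - 0.651 ≈ 15.138
Since 1.0739π²/2.458² ≈ 1.754 > 0.651, all λₙ > 0.
The n=1 mode decays slowest → dominates as t → ∞.
Asymptotic: v ~ c₁ sin(πx/2.458) e^{-λ₁t} with decay rate λ₁ ≈ 1.103.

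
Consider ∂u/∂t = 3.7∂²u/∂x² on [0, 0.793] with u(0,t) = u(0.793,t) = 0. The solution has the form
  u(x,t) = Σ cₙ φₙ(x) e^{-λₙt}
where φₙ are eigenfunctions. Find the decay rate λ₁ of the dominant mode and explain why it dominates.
Eigenvalues: λₙ = 3.7n²π²/0.793².
First three modes:
  n=1: λ₁ = 3.7π²/0.793² ≈ 58.07
  n=2: λ₂ = 14.8π²/0.793² ≈ 232.282 (4× faster decay)
  n=3: λ₃ = 33.3π²/0.793² ≈ 522.634 (9× faster decay)
As t → ∞, higher modes decay exponentially faster. The n=1 mode dominates: u ~ c₁ sin(πx/0.793) e^{-λ₁t}.
Decay rate: λ₁ = 3.7π²/0.793² ≈ 58.07.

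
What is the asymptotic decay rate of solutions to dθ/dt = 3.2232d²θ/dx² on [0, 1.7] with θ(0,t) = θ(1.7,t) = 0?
Eigenvalues: λₙ = 3.2232n²π²/1.7².
First three modes:
  n=1: λ₁ = 3.2232π²/1.7² ≈ 11.008
  n=2: λ₂ = 12.8928π²/1.7² ≈ 44.03 (4× faster decay)
  n=3: λ₃ = 29.0088π²/1.7² ≈ 99.068 (9× faster decay)
As t → ∞, higher modes decay exponentially faster. The n=1 mode dominates: θ ~ c₁ sin(πx/1.7) e^{-λ₁t}.
Decay rate: λ₁ = 3.2232π²/1.7² ≈ 11.008.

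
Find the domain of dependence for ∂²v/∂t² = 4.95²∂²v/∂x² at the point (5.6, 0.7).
Domain of dependence: [2.135, 9.065]. Signals travel at speed 4.95, so data within |x - 5.6| ≤ 4.95·0.7 = 3.465 can reach the point.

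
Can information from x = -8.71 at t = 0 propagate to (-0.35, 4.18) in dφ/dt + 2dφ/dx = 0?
Yes. The characteristic through (-0.35, 4.18) passes through x = -8.71.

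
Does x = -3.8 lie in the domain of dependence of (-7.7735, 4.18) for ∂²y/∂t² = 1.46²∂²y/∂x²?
Yes. The domain of dependence is [-13.8763, -1.6707], and -3.8 ∈ [-13.8763, -1.6707].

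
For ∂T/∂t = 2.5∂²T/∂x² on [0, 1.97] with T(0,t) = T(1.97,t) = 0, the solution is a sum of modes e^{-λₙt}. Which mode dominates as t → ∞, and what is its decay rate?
Eigenvalues: λₙ = 2.5n²π²/1.97².
First three modes:
  n=1: λ₁ = 2.5π²/1.97² ≈ 6.358
  n=2: λ₂ = 10π²/1.97² ≈ 25.431 (4× faster decay)
  n=3: λ₃ = 22.5π²/1.97² ≈ 57.22 (9× faster decay)
As t → ∞, higher modes decay exponentially faster. The n=1 mode dominates: T ~ c₁ sin(πx/1.97) e^{-λ₁t}.
Decay rate: λ₁ = 2.5π²/1.97² ≈ 6.358.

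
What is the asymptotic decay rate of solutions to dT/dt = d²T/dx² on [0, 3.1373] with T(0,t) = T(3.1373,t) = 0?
Eigenvalues: λₙ = n²π²/3.1373².
First three modes:
  n=1: λ₁ = π²/3.1373² ≈ 1.003
  n=2: λ₂ = 4π²/3.1373² ≈ 4.011 (4× faster decay)
  n=3: λ₃ = 9π²/3.1373² ≈ 9.025 (9× faster decay)
As t → ∞, higher modes decay exponentially faster. The n=1 mode dominates: T ~ c₁ sin(πx/3.1373) e^{-λ₁t}.
Decay rate: λ₁ = π²/3.1373² ≈ 1.003.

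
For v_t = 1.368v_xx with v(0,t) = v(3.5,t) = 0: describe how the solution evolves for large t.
v → 0. Heat diffuses out through both boundaries.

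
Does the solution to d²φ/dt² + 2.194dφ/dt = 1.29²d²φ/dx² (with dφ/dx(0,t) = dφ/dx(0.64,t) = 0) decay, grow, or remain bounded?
φ → constant (steady state). Damping (γ=2.194) dissipates the nonconstant modes; with Neumann BCs the spatial average obeys M''+γM'=0 and tends to a finite limit.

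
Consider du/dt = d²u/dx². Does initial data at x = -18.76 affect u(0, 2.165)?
Yes, for any finite x. The heat equation has infinite propagation speed, so all initial data affects all points at any t > 0.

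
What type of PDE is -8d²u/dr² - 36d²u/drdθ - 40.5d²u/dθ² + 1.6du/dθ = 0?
With A = -8, B = -36, C = -40.5, the discriminant is 0. This is a parabolic PDE.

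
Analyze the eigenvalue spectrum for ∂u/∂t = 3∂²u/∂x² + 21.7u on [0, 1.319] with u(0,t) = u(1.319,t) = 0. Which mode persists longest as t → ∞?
Eigenvalues: λₙ = 3n²π²/1.319² - 21.7.
First three modes:
  n=1: λ₁ = 3π²/1.319² - 21.7 ≈ -4.681
  n=2: λ₂ = 12π²/1.319² - 21.7 ≈ 46.376
  n=3: λ₃ = 27π²/1.319² - 21.7 ≈ 131.47
Since 3π²/1.319² ≈ 17.019 < 21.7, λ₁ < 0.
The n=1 mode grows fastest (−λₙ is largest for n=1) → dominates.
Asymptotic: u ~ c₁ sin(πx/1.319) e^{4.681t} (exponential growth at rate −λ₁ ≈ 4.681).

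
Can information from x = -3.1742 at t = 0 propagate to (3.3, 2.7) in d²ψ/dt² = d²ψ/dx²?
No. The domain of dependence is [0.6, 6], and -3.1742 is outside this interval.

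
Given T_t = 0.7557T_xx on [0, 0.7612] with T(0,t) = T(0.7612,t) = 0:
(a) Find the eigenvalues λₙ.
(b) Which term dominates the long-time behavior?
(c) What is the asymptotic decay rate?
Eigenvalues: λₙ = 0.7557n²π²/0.7612².
First three modes:
  n=1: λ₁ = 0.7557π²/0.7612² ≈ 12.872
  n=2: λ₂ = 3.0228π²/0.7612² ≈ 51.489 (4× faster decay)
  n=3: λ₃ = 6.8013π²/0.7612² ≈ 115.849 (9× faster decay)
As t → ∞, higher modes decay exponentially faster. The n=1 mode dominates: T ~ c₁ sin(πx/0.7612) e^{-λ₁t}.
Decay rate: λ₁ = 0.7557π²/0.7612² ≈ 12.872.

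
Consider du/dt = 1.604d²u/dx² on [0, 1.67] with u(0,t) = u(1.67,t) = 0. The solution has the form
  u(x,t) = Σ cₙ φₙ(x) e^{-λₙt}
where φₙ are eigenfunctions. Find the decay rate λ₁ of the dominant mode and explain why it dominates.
Eigenvalues: λₙ = 1.604n²π²/1.67².
First three modes:
  n=1: λ₁ = 1.604π²/1.67² ≈ 5.676
  n=2: λ₂ = 6.416π²/1.67² ≈ 22.706 (4× faster decay)
  n=3: λ₃ = 14.436π²/1.67² ≈ 51.087 (9× faster decay)
As t → ∞, higher modes decay exponentially faster. The n=1 mode dominates: u ~ c₁ sin(πx/1.67) e^{-λ₁t}.
Decay rate: λ₁ = 1.604π²/1.67² ≈ 5.676.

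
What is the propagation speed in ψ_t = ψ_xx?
Infinite. The heat equation is parabolic, not hyperbolic, so disturbances propagate instantly.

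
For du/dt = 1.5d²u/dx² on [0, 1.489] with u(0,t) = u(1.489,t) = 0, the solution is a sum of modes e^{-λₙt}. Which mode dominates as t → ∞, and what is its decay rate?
Eigenvalues: λₙ = 1.5n²π²/1.489².
First three modes:
  n=1: λ₁ = 1.5π²/1.489² ≈ 6.677
  n=2: λ₂ = 6π²/1.489² ≈ 26.709 (4× faster decay)
  n=3: λ₃ = 13.5π²/1.489² ≈ 60.096 (9× faster decay)
As t → ∞, higher modes decay exponentially faster. The n=1 mode dominates: u ~ c₁ sin(πx/1.489) e^{-λ₁t}.
Decay rate: λ₁ = 1.5π²/1.489² ≈ 6.677.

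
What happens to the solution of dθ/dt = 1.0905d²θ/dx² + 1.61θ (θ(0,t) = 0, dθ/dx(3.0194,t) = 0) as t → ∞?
θ grows unboundedly. Reaction dominates diffusion (r=1.61 > κπ²/(4L²)≈0.3); solution grows exponentially.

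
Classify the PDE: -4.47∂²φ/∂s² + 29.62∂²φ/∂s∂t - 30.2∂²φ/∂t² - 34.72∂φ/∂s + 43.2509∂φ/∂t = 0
A = -4.47, B = 29.62, C = -30.2. Discriminant B² - 4AC = 337.3684. Since 337.3684 > 0, hyperbolic.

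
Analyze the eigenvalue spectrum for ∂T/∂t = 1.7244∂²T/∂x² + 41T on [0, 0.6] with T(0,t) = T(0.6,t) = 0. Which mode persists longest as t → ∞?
Eigenvalues: λₙ = 1.7244n²π²/0.6² - 41.
First three modes:
  n=1: λ₁ = 1.7244π²/0.6² - 41 ≈ 6.275
  n=2: λ₂ = 6.8976π²/0.6² - 41 ≈ 148.102
  n=3: λ₃ = 15.5196π²/0.6² - 41 ≈ 384.479
Since 1.7244π²/0.6² ≈ 47.275 > 41, all λₙ > 0.
The n=1 mode decays slowest → dominates as t → ∞.
Asymptotic: T ~ c₁ sin(πx/0.6) e^{-λ₁t} with decay rate λ₁ ≈ 6.275.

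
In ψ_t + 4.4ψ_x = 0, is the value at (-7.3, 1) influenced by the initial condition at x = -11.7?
Yes. The characteristic through (-7.3, 1) passes through x = -11.7.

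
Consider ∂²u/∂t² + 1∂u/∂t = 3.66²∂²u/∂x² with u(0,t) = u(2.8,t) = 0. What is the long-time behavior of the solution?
As t → ∞, u → 0. Damping (γ=1) dissipates energy; oscillations decay exponentially.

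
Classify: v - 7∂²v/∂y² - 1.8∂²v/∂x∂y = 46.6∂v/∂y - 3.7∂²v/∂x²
Rewriting in standard form: 3.7∂²v/∂x² - 1.8∂²v/∂x∂y - 7∂²v/∂y² - 46.6∂v/∂y + v = 0. Hyperbolic (discriminant = 106.84).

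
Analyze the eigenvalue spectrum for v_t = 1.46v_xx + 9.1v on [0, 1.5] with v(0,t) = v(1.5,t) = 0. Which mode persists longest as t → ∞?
Eigenvalues: λₙ = 1.46n²π²/1.5² - 9.1.
First three modes:
  n=1: λ₁ = 1.46π²/1.5² - 9.1 ≈ -2.696
  n=2: λ₂ = 5.84π²/1.5² - 9.1 ≈ 16.517
  n=3: λ₃ = 13.14π²/1.5² - 9.1 ≈ 48.538
Since 1.46π²/1.5² ≈ 6.404 < 9.1, λ₁ < 0.
The n=1 mode grows fastest (−λₙ is largest for n=1) → dominates.
Asymptotic: v ~ c₁ sin(πx/1.5) e^{2.696t} (exponential growth at rate −λ₁ ≈ 2.696).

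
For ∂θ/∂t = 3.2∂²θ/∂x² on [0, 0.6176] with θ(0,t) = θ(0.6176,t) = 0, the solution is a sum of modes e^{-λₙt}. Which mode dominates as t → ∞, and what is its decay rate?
Eigenvalues: λₙ = 3.2n²π²/0.6176².
First three modes:
  n=1: λ₁ = 3.2π²/0.6176² ≈ 82.801
  n=2: λ₂ = 12.8π²/0.6176² ≈ 331.204 (4× faster decay)
  n=3: λ₃ = 28.8π²/0.6176² ≈ 745.208 (9× faster decay)
As t → ∞, higher modes decay exponentially faster. The n=1 mode dominates: θ ~ c₁ sin(πx/0.6176) e^{-λ₁t}.
Decay rate: λ₁ = 3.2π²/0.6176² ≈ 82.801.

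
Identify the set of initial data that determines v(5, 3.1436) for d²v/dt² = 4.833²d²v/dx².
Domain of dependence: [-10.1930188, 20.1930188]. Signals travel at speed 4.833, so data within |x - 5| ≤ 4.833·3.1436 = 15.1930188 can reach the point.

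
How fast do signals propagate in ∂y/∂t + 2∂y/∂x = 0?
Speed = 2. Information travels along x - 2t = const (rightward).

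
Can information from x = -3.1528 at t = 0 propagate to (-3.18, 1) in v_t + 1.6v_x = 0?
No. Only data at x = -4.78 affects (-3.18, 1). Advection has one-way propagation along characteristics.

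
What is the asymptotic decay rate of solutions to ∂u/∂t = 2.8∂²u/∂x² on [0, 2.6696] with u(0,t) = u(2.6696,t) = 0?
Eigenvalues: λₙ = 2.8n²π²/2.6696².
First three modes:
  n=1: λ₁ = 2.8π²/2.6696² ≈ 3.878
  n=2: λ₂ = 11.2π²/2.6696² ≈ 15.51 (4× faster decay)
  n=3: λ₃ = 25.2π²/2.6696² ≈ 34.899 (9× faster decay)
As t → ∞, higher modes decay exponentially faster. The n=1 mode dominates: u ~ c₁ sin(πx/2.6696) e^{-λ₁t}.
Decay rate: λ₁ = 2.8π²/2.6696² ≈ 3.878.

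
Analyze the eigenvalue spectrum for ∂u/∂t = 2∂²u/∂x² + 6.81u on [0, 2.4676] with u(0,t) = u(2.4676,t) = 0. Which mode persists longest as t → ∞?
Eigenvalues: λₙ = 2n²π²/2.4676² - 6.81.
First three modes:
  n=1: λ₁ = 2π²/2.4676² - 6.81 ≈ -3.568
  n=2: λ₂ = 8π²/2.4676² - 6.81 ≈ 6.157
  n=3: λ₃ = 18π²/2.4676² - 6.81 ≈ 22.366
Since 2π²/2.4676² ≈ 3.242 < 6.81, λ₁ < 0.
The n=1 mode grows fastest (−λₙ is largest for n=1) → dominates.
Asymptotic: u ~ c₁ sin(πx/2.4676) e^{3.568t} (exponential growth at rate −λ₁ ≈ 3.568).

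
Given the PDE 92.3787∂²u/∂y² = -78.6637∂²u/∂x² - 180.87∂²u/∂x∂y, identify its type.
Rewriting in standard form: 78.6637∂²u/∂x² + 180.87∂²u/∂x∂y + 92.3787∂²u/∂y² = 0. The second-order coefficients are A = 78.6637, B = 180.87, C = 92.3787. Since B² - 4AC = 3646.55552724 > 0, this is a hyperbolic PDE.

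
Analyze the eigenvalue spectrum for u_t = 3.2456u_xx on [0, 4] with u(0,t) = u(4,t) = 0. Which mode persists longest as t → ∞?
Eigenvalues: λₙ = 3.2456n²π²/4².
First three modes:
  n=1: λ₁ = 3.2456π²/4² ≈ 2.002
  n=2: λ₂ = 12.9824π²/4² ≈ 8.008 (4× faster decay)
  n=3: λ₃ = 29.2104π²/4² ≈ 18.018 (9× faster decay)
As t → ∞, higher modes decay exponentially faster. The n=1 mode dominates: u ~ c₁ sin(πx/4) e^{-λ₁t}.
Decay rate: λ₁ = 3.2456π²/4² ≈ 2.002.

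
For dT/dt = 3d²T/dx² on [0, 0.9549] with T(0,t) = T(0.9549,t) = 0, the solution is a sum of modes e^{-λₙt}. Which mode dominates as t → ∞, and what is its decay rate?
Eigenvalues: λₙ = 3n²π²/0.9549².
First three modes:
  n=1: λ₁ = 3π²/0.9549² ≈ 32.472
  n=2: λ₂ = 12π²/0.9549² ≈ 129.887 (4× faster decay)
  n=3: λ₃ = 27π²/0.9549² ≈ 292.245 (9× faster decay)
As t → ∞, higher modes decay exponentially faster. The n=1 mode dominates: T ~ c₁ sin(πx/0.9549) e^{-λ₁t}.
Decay rate: λ₁ = 3π²/0.9549² ≈ 32.472.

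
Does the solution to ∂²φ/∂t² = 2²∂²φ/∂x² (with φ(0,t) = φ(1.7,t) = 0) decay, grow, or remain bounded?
φ oscillates (no decay). Energy is conserved; the solution oscillates indefinitely as standing waves.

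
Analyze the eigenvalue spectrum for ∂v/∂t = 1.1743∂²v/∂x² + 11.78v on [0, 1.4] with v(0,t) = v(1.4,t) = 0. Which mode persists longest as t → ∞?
Eigenvalues: λₙ = 1.1743n²π²/1.4² - 11.78.
First three modes:
  n=1: λ₁ = 1.1743π²/1.4² - 11.78 ≈ -5.867
  n=2: λ₂ = 4.6972π²/1.4² - 11.78 ≈ 11.873
  n=3: λ₃ = 10.5687π²/1.4² - 11.78 ≈ 41.439
Since 1.1743π²/1.4² ≈ 5.913 < 11.78, λ₁ < 0.
The n=1 mode grows fastest (−λₙ is largest for n=1) → dominates.
Asymptotic: v ~ c₁ sin(πx/1.4) e^{5.867t} (exponential growth at rate −λ₁ ≈ 5.867).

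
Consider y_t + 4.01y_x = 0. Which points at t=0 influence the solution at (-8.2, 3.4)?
A single point: x = -21.834. The characteristic through (-8.2, 3.4) is x - 4.01t = const, so x = -8.2 - 4.01·3.4 = -21.834.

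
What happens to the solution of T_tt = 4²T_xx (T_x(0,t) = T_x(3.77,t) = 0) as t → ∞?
T oscillates about a mean that drifts linearly in t (generically unbounded; no decay). There is no damping, so the nonconstant modes persist as standing waves (energy conserved, no decay). But with Neumann conditions at both ends the constant mode has eigenvalue 0: the spatial mean M(t) of T satisfies M'' = 0, so M(t) = M(0) + M'(0)·t. Unless the initial velocity has zero mean (∫T_t(x,0)dx = 0), the solution grows linearly in t (unbounded, though not exponentially); if it does have zero mean, the solution stays bounded and simply oscillates.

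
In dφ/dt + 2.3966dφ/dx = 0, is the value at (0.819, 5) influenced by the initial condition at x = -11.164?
Yes. The characteristic through (0.819, 5) passes through x = -11.164.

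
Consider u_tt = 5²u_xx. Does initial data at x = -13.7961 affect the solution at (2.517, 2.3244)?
No. The domain of dependence is [-9.105, 14.139], and -13.7961 is outside this interval.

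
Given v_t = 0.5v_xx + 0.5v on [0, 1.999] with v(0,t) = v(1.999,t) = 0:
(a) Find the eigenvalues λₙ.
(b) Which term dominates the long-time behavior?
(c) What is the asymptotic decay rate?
Eigenvalues: λₙ = 0.5n²π²/1.999² - 0.5.
First three modes:
  n=1: λ₁ = 0.5π²/1.999² - 0.5 ≈ 0.735
  n=2: λ₂ = 2π²/1.999² - 0.5 ≈ 4.44
  n=3: λ₃ = 4.5π²/1.999² - 0.5 ≈ 10.614
Since 0.5π²/1.999² ≈ 1.235 > 0.5, all λₙ > 0.
The n=1 mode decays slowest → dominates as t → ∞.
Asymptotic: v ~ c₁ sin(πx/1.999) e^{-λ₁t} with decay rate λ₁ ≈ 0.735.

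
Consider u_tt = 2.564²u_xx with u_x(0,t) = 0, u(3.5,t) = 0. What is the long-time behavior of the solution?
As t → ∞, u oscillates (no decay). Energy is conserved; the solution oscillates indefinitely as standing waves.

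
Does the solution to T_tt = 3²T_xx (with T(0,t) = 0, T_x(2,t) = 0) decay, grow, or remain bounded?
T oscillates (no decay). Energy is conserved; the solution oscillates indefinitely as standing waves.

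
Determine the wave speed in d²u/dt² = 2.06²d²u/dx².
Speed = 2.06. Information travels along characteristics x = x₀ ± 2.06t.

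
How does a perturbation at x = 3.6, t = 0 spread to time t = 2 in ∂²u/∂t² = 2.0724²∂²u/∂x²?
Domain of influence: [-0.5448, 7.7448]. Data at x = 3.6 spreads outward at speed 2.0724.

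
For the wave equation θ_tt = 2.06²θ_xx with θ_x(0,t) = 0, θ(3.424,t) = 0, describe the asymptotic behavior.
θ oscillates (no decay). Energy is conserved; the solution oscillates indefinitely as standing waves.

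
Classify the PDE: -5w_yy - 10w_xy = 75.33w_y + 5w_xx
Rewriting in standard form: -5w_xx - 10w_xy - 5w_yy - 75.33w_y = 0. A = -5, B = -10, C = -5. Discriminant B² - 4AC = 0. Since 0 = 0, parabolic.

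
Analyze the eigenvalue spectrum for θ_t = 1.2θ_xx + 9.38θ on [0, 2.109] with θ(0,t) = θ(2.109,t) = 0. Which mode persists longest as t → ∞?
Eigenvalues: λₙ = 1.2n²π²/2.109² - 9.38.
First three modes:
  n=1: λ₁ = 1.2π²/2.109² - 9.38 ≈ -6.717
  n=2: λ₂ = 4.8π²/2.109² - 9.38 ≈ 1.271
  n=3: λ₃ = 10.8π²/2.109² - 9.38 ≈ 14.585
Since 1.2π²/2.109² ≈ 2.663 < 9.38, λ₁ < 0.
The n=1 mode grows fastest (−λₙ is largest for n=1) → dominates.
Asymptotic: θ ~ c₁ sin(πx/2.109) e^{6.717t} (exponential growth at rate −λ₁ ≈ 6.717).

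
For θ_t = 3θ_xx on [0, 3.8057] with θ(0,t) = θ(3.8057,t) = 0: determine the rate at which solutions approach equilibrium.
Eigenvalues: λₙ = 3n²π²/3.8057².
First three modes:
  n=1: λ₁ = 3π²/3.8057² ≈ 2.044
  n=2: λ₂ = 12π²/3.8057² ≈ 8.177 (4× faster decay)
  n=3: λ₃ = 27π²/3.8057² ≈ 18.399 (9× faster decay)
As t → ∞, higher modes decay exponentially faster. The n=1 mode dominates: θ ~ c₁ sin(πx/3.8057) e^{-λ₁t}.
Decay rate: λ₁ = 3π²/3.8057² ≈ 2.044.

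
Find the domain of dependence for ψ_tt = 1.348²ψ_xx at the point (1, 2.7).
Domain of dependence: [-2.6396, 4.6396]. Signals travel at speed 1.348, so data within |x - 1| ≤ 1.348·2.7 = 3.6396 can reach the point.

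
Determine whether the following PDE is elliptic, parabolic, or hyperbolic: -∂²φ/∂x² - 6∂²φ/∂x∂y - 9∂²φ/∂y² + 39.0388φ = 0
Coefficients: A = -1, B = -6, C = -9. B² - 4AC = 0, which is zero, so the equation is parabolic.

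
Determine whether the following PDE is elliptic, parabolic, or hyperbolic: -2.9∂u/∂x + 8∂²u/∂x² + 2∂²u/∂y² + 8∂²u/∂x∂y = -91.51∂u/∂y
Rewriting in standard form: 8∂²u/∂x² + 8∂²u/∂x∂y + 2∂²u/∂y² - 2.9∂u/∂x + 91.51∂u/∂y = 0. Coefficients: A = 8, B = 8, C = 2. B² - 4AC = 0, which is zero, so the equation is parabolic.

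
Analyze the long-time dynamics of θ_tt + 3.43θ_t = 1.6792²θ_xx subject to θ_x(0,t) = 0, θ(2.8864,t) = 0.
Long-time behavior: θ → 0. Damping (γ=3.43) dissipates energy; oscillations decay exponentially.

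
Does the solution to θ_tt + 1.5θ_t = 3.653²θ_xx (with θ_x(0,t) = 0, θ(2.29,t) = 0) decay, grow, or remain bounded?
θ → 0. Damping (γ=1.5) dissipates energy; oscillations decay exponentially.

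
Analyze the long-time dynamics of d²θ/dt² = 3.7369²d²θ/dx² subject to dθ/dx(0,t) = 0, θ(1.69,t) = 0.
Long-time behavior: θ oscillates (no decay). Energy is conserved; the solution oscillates indefinitely as standing waves.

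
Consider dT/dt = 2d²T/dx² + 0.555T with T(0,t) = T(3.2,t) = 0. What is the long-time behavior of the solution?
As t → ∞, T → 0. Diffusion dominates reaction (r=0.555 < κπ²/L²≈1.93); solution decays.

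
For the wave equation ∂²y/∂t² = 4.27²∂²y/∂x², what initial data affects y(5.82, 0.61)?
Domain of dependence: [3.2153, 8.4247]. Signals travel at speed 4.27, so data within |x - 5.82| ≤ 4.27·0.61 = 2.6047 can reach the point.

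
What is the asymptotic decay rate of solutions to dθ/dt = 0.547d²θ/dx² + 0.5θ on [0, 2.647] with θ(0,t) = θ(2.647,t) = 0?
Eigenvalues: λₙ = 0.547n²π²/2.647² - 0.5.
First three modes:
  n=1: λ₁ = 0.547π²/2.647² - 0.5 ≈ 0.271
  n=2: λ₂ = 2.188π²/2.647² - 0.5 ≈ 2.582
  n=3: λ₃ = 4.923π²/2.647² - 0.5 ≈ 6.435
Since 0.547π²/2.647² ≈ 0.771 > 0.5, all λₙ > 0.
The n=1 mode decays slowest → dominates as t → ∞.
Asymptotic: θ ~ c₁ sin(πx/2.647) e^{-λ₁t} with decay rate λ₁ ≈ 0.271.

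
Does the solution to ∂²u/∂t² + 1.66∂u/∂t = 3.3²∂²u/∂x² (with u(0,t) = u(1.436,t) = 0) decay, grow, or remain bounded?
u → 0. Damping (γ=1.66) dissipates energy; oscillations decay exponentially.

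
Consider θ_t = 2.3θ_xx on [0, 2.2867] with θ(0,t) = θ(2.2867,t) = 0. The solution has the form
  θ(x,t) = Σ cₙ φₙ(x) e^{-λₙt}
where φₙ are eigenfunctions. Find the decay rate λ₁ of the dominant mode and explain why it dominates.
Eigenvalues: λₙ = 2.3n²π²/2.2867².
First three modes:
  n=1: λ₁ = 2.3π²/2.2867² ≈ 4.341
  n=2: λ₂ = 9.2π²/2.2867² ≈ 17.365 (4× faster decay)
  n=3: λ₃ = 20.7π²/2.2867² ≈ 39.071 (9× faster decay)
As t → ∞, higher modes decay exponentially faster. The n=1 mode dominates: θ ~ c₁ sin(πx/2.2867) e^{-λ₁t}.
Decay rate: λ₁ = 2.3π²/2.2867² ≈ 4.341.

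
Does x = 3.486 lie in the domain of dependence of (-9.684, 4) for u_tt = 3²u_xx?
No. The domain of dependence is [-21.684, 2.316], and 3.486 is outside this interval.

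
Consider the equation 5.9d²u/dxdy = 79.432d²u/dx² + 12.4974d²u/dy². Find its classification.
Rewriting in standard form: -79.432d²u/dx² + 5.9d²u/dxdy - 12.4974d²u/dy² = 0. Elliptic. (A = -79.432, B = 5.9, C = -12.4974 gives B² - 4AC = -3935.9639072.)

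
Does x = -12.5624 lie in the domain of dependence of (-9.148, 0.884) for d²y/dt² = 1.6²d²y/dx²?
No. The domain of dependence is [-10.5624, -7.7336], and -12.5624 is outside this interval.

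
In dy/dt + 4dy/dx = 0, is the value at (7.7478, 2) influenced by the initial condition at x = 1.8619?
No. Only data at x = -0.2522 affects (7.7478, 2). Advection has one-way propagation along characteristics.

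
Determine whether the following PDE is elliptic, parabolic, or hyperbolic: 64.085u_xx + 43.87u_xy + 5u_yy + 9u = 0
Coefficients: A = 64.085, B = 43.87, C = 5. B² - 4AC = 642.8769, which is positive, so the equation is hyperbolic.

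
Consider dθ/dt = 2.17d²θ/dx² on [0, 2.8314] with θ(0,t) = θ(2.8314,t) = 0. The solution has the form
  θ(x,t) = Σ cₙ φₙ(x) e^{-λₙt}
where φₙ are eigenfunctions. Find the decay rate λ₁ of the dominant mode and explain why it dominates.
Eigenvalues: λₙ = 2.17n²π²/2.8314².
First three modes:
  n=1: λ₁ = 2.17π²/2.8314² ≈ 2.672
  n=2: λ₂ = 8.68π²/2.8314² ≈ 10.686 (4× faster decay)
  n=3: λ₃ = 19.53π²/2.8314² ≈ 24.044 (9× faster decay)
As t → ∞, higher modes decay exponentially faster. The n=1 mode dominates: θ ~ c₁ sin(πx/2.8314) e^{-λ₁t}.
Decay rate: λ₁ = 2.17π²/2.8314² ≈ 2.672.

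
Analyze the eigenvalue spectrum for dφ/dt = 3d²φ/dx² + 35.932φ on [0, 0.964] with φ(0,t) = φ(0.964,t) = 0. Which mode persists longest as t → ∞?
Eigenvalues: λₙ = 3n²π²/0.964² - 35.932.
First three modes:
  n=1: λ₁ = 3π²/0.964² - 35.932 ≈ -4.07
  n=2: λ₂ = 12π²/0.964² - 35.932 ≈ 91.514
  n=3: λ₃ = 27π²/0.964² - 35.932 ≈ 250.822
Since 3π²/0.964² ≈ 31.862 < 35.932, λ₁ < 0.
The n=1 mode grows fastest (−λₙ is largest for n=1) → dominates.
Asymptotic: φ ~ c₁ sin(πx/0.964) e^{4.07t} (exponential growth at rate −λ₁ ≈ 4.07).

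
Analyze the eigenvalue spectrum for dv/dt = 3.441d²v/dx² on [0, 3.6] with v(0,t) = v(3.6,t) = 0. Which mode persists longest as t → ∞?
Eigenvalues: λₙ = 3.441n²π²/3.6².
First three modes:
  n=1: λ₁ = 3.441π²/3.6² ≈ 2.62
  n=2: λ₂ = 13.764π²/3.6² ≈ 10.482 (4× faster decay)
  n=3: λ₃ = 30.969π²/3.6² ≈ 23.584 (9× faster decay)
As t → ∞, higher modes decay exponentially faster. The n=1 mode dominates: v ~ c₁ sin(πx/3.6) e^{-λ₁t}.
Decay rate: λ₁ = 3.441π²/3.6² ≈ 2.62.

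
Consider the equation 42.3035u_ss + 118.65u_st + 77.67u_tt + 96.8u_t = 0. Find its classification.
Hyperbolic. (A = 42.3035, B = 118.65, C = 77.67 gives B² - 4AC = 934.97112.)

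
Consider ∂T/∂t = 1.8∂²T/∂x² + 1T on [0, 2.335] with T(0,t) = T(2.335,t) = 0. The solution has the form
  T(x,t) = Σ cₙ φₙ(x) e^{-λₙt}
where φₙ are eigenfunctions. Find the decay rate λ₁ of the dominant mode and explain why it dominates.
Eigenvalues: λₙ = 1.8n²π²/2.335² - 1.
First three modes:
  n=1: λ₁ = 1.8π²/2.335² - 1 ≈ 2.258
  n=2: λ₂ = 7.2π²/2.335² - 1 ≈ 12.033
  n=3: λ₃ = 16.2π²/2.335² - 1 ≈ 28.325
Since 1.8π²/2.335² ≈ 3.258 > 1, all λₙ > 0.
The n=1 mode decays slowest → dominates as t → ∞.
Asymptotic: T ~ c₁ sin(πx/2.335) e^{-λ₁t} with decay rate λ₁ ≈ 2.258.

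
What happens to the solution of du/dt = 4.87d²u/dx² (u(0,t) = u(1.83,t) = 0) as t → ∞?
u → 0. Heat diffuses out through both boundaries.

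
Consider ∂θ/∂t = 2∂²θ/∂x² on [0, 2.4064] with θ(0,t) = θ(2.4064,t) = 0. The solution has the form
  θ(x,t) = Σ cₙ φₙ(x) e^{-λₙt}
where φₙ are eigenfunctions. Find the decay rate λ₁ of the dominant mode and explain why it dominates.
Eigenvalues: λₙ = 2n²π²/2.4064².
First three modes:
  n=1: λ₁ = 2π²/2.4064² ≈ 3.409
  n=2: λ₂ = 8π²/2.4064² ≈ 13.635 (4× faster decay)
  n=3: λ₃ = 18π²/2.4064² ≈ 30.679 (9× faster decay)
As t → ∞, higher modes decay exponentially faster. The n=1 mode dominates: θ ~ c₁ sin(πx/2.4064) e^{-λ₁t}.
Decay rate: λ₁ = 2π²/2.4064² ≈ 3.409.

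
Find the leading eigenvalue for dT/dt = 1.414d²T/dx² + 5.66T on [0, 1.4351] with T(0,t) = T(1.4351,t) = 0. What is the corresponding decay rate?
Eigenvalues: λₙ = 1.414n²π²/1.4351² - 5.66.
First three modes:
  n=1: λ₁ = 1.414π²/1.4351² - 5.66 ≈ 1.116
  n=2: λ₂ = 5.656π²/1.4351² - 5.66 ≈ 21.445
  n=3: λ₃ = 12.726π²/1.4351² - 5.66 ≈ 55.326
Since 1.414π²/1.4351² ≈ 6.776 > 5.66, all λₙ > 0.
The n=1 mode decays slowest → dominates as t → ∞.
Asymptotic: T ~ c₁ sin(πx/1.4351) e^{-λ₁t} with decay rate λ₁ ≈ 1.116.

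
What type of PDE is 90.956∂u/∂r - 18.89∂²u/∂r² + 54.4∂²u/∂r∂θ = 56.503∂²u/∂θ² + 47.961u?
Rewriting in standard form: -18.89∂²u/∂r² + 54.4∂²u/∂r∂θ - 56.503∂²u/∂θ² + 90.956∂u/∂r - 47.961u = 0. With A = -18.89, B = 54.4, C = -56.503, the discriminant is -1310.00668. This is an elliptic PDE.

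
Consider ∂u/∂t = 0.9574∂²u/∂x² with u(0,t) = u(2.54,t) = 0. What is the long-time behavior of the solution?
As t → ∞, u → 0. Heat diffuses out through both boundaries.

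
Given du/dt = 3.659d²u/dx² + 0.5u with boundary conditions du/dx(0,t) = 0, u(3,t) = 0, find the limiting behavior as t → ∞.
u → 0. Diffusion dominates reaction (r=0.5 < κπ²/(4L²)≈1); solution decays.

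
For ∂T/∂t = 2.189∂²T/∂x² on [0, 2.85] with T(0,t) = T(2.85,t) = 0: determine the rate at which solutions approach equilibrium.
Eigenvalues: λₙ = 2.189n²π²/2.85².
First three modes:
  n=1: λ₁ = 2.189π²/2.85² ≈ 2.66
  n=2: λ₂ = 8.756π²/2.85² ≈ 10.639 (4× faster decay)
  n=3: λ₃ = 19.701π²/2.85² ≈ 23.939 (9× faster decay)
As t → ∞, higher modes decay exponentially faster. The n=1 mode dominates: T ~ c₁ sin(πx/2.85) e^{-λ₁t}.
Decay rate: λ₁ = 2.189π²/2.85² ≈ 2.66.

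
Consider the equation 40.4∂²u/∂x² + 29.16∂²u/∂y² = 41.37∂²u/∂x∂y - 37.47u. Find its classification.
Rewriting in standard form: 40.4∂²u/∂x² - 41.37∂²u/∂x∂y + 29.16∂²u/∂y² + 37.47u = 0. Elliptic. (A = 40.4, B = -41.37, C = 29.16 gives B² - 4AC = -3000.7791.)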